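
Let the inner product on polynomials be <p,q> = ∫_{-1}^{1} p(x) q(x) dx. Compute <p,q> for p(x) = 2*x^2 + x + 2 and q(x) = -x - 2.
<p,q> = -34/3

Expand the product: p(x)·q(x) = -2*x^3 - 5*x^2 - 4*x - 4.
∫_{-1}^{1} of each monomial x^k gives [2/(k+1) if k even, 0 if k odd]. Integrating term-by-term (or equivalently evaluating the antiderivative F(x) = -x^4/2 - 5*x^3/3 - 2*x^2 - 4*x at the endpoints):
  F(1) − F(−1) = -49/6 − (19/6) = -34/3.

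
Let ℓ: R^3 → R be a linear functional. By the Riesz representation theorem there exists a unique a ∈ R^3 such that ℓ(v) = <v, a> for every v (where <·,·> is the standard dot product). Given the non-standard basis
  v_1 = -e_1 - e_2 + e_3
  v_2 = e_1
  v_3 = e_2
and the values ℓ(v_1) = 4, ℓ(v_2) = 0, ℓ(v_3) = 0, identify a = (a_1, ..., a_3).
a = (0, 0, 4)

Write a = (a_1, ..., a_3) in the standard basis. For each basis vector v_i, ℓ(v_i) = <v_i, a> is a linear equation in the a_j's. Collect the n equations into a matrix system V a = ℓ, where row i of V is v_i (expressed in the standard basis). Since V is invertible (lower-triangular with 1s on the diagonal, up to permutation), solve by back-substitution:
  V =
[[-1, -1, 1],
 [1, 0, 0],
 [0, 1, 0]]
  V a = (4, 0, 0)
Solving gives a = (0, 0, 4).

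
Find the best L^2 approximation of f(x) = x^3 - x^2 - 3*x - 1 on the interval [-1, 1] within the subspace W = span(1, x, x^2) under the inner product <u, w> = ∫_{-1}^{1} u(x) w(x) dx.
g(x) = -x^2 - 12*x/5 - 1

The best approximation g ∈ W is the orthogonal projection of f onto W. Writing g = a_0 + a_1 x + a_2 x^2, the coefficients solve the normal equations G · a = b where
  G_{ij} = <φ_i, φ_j> and b_i = <f, φ_i>, with φ_0 = 1, φ_1 = x, φ_2 = x^2.
G =
  [2, 0, 2/3]
  [0, 2/3, 0]
  [2/3, 0, 2/5],
b = (-8/3, -8/5, -16/15).
Solving gives a_0 = -1, a_1 = -12/5, a_2 = -1, so
  g(x) = -x^2 - 12*x/5 - 1.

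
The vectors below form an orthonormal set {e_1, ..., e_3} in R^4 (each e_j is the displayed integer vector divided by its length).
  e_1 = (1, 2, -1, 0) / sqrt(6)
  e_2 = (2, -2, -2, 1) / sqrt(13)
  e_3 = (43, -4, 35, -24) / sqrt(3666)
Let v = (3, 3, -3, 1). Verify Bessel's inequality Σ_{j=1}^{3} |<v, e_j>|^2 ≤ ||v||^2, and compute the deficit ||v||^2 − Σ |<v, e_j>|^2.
Σ |<v, e_j>|^2 = 1307/47; ||v||^2 = 28; deficit = 9/47

Write each e_j = u_j / sqrt(<u_j, u_j>) where u_j is the displayed integer vector. Then <v, e_j> = <v, u_j> / sqrt(<u_j, u_j>), so |<v, e_j>|^2 = <v, u_j>^2 / <u_j, u_j>.
Coefficients: <v, e_1> = 12/sqrt(6), <v, e_2> = 7/sqrt(13), <v, e_3> = -12/sqrt(3666).
Square and sum: Σ |<v, e_j>|^2 = 1307/47.
Compute ||v||^2 = v·v = 28.
Deficit = 28 − 1307/47 = 9/47 ≥ 0, confirming Bessel's inequality. (The deficit equals ||v − Σ <v,e_j> e_j||^2, the squared distance from v to span{e_j}.)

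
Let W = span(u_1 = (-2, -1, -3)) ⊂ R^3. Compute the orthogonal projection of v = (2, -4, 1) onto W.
proj_W(v) = (3/7, 3/14, 9/14)

Set up U = [u_1 | ... | u_1] ∈ R^(3×1). The projector onto W = col(U) is P = U (U^T U)^(-1) U^T.
Compute U^T U =
  [14],
and U^T v = (-3).
Solve U^T U · c = U^T v for the coefficients: c = (-3/14). The projection is proj_W(v) = U c.
Check: (v - proj_W(v)) · u_1 = 0  (should be 0).
Result: proj_W(v) = (3/7, 3/14, 9/14).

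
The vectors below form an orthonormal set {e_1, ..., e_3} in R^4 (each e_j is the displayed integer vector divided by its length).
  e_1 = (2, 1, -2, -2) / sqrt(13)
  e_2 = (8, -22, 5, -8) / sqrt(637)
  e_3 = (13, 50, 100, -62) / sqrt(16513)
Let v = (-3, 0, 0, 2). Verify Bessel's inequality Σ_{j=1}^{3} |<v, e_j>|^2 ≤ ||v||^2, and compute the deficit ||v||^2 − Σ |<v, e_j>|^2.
Σ |<v, e_j>|^2 = 3981/337; ||v||^2 = 13; deficit = 400/337

Write each e_j = u_j / sqrt(<u_j, u_j>) where u_j is the displayed integer vector. Then <v, e_j> = <v, u_j> / sqrt(<u_j, u_j>), so |<v, e_j>|^2 = <v, u_j>^2 / <u_j, u_j>.
Coefficients: <v, e_1> = -10/sqrt(13), <v, e_2> = -40/sqrt(637), <v, e_3> = -163/sqrt(16513).
Square and sum: Σ |<v, e_j>|^2 = 3981/337.
Compute ||v||^2 = v·v = 13.
Deficit = 13 − 3981/337 = 400/337 ≥ 0, confirming Bessel's inequality. (The deficit equals ||v − Σ <v,e_j> e_j||^2, the squared distance from v to span{e_j}.)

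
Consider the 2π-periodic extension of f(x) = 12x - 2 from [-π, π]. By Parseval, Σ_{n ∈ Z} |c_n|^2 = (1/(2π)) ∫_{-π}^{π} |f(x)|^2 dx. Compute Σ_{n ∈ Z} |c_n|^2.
Σ |c_n|^2 = 48π^2 + 4

Expand and integrate term by term over [-π, π]:
  ∫ (12x)^2 dx = 144·(2π^3/3); ∫ 2·12·(-2)·x dx = 0 (odd integrand); ∫ (-2)^2 dx = 4·2π.
So (1/(2π)) ∫_{-π}^{π} (12x - 2)^2 dx = 144π^2/3 + 4 = 48π^2 + 4.
Parseval ⇒ Σ |c_n|^2 = 48π^2 + 4.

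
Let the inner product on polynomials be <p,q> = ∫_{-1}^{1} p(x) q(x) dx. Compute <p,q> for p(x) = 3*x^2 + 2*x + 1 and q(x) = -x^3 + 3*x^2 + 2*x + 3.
<p,q> = 292/15

Expand the product: p(x)·q(x) = -3*x^5 + 7*x^4 + 11*x^3 + 16*x^2 + 8*x + 3.
∫_{-1}^{1} of each monomial x^k gives [2/(k+1) if k even, 0 if k odd]. Integrating term-by-term (or equivalently evaluating the antiderivative F(x) = -x^6/2 + 7*x^5/5 + 11*x^4/4 + 16*x^3/3 + 4*x^2 + 3*x at the endpoints):
  F(1) − F(−1) = 959/60 − (-209/60) = 292/15.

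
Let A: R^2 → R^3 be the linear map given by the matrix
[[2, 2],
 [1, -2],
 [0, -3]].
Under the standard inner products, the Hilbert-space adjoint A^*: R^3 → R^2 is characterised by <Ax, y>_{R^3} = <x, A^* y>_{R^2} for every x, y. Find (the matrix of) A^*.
A^* = A^T =
[[2, 1, 0],
 [2, -2, -3]]

For real matrices with standard dot products, the defining identity <Ax, y> = <x, A^* y> gives (Ax)^T y = x^T (A^*) y, i.e. x^T A^T y = x^T (A^*) y. Since this holds for all x, y, we must have A^* = A^T. Therefore
A^* =
[[2, 1, 0],
 [2, -2, -3]].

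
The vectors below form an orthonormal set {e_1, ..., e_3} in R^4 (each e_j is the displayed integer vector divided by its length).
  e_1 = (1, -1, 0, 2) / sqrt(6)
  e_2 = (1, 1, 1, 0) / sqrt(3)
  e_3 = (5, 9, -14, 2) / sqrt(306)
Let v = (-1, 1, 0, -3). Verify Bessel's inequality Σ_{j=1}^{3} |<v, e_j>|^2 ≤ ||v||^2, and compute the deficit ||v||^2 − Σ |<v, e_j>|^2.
Σ |<v, e_j>|^2 = 1634/153; ||v||^2 = 11; deficit = 49/153

Write each e_j = u_j / sqrt(<u_j, u_j>) where u_j is the displayed integer vector. Then <v, e_j> = <v, u_j> / sqrt(<u_j, u_j>), so |<v, e_j>|^2 = <v, u_j>^2 / <u_j, u_j>.
Coefficients: <v, e_1> = -8/sqrt(6), <v, e_2> = 0/sqrt(3), <v, e_3> = -2/sqrt(306).
Square and sum: Σ |<v, e_j>|^2 = 1634/153.
Compute ||v||^2 = v·v = 11.
Deficit = 11 − 1634/153 = 49/153 ≥ 0, confirming Bessel's inequality. (The deficit equals ||v − Σ <v,e_j> e_j||^2, the squared distance from v to span{e_j}.)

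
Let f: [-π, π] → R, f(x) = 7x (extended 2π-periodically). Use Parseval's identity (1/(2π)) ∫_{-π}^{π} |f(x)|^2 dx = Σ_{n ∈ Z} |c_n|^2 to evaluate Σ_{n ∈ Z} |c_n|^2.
Σ |c_n|^2 = 49π^2/3

Expand and integrate term by term over [-π, π]:
  ∫ (7x)^2 dx = 49·(2π^3/3); ∫ 2·7·(0)·x dx = 0 (odd integrand); ∫ 0^2 dx = 0·2π.
So (1/(2π)) ∫_{-π}^{π} (7x)^2 dx = 49π^2/3 + 0 = 49π^2/3.
Parseval ⇒ Σ |c_n|^2 = 49π^2/3.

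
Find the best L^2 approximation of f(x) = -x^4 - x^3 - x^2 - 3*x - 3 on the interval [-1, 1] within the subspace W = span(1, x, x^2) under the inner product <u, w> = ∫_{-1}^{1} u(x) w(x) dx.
g(x) = -13*x^2/7 - 18*x/5 - 102/35

The best approximation g ∈ W is the orthogonal projection of f onto W. Writing g = a_0 + a_1 x + a_2 x^2, the coefficients solve the normal equations G · a = b where
  G_{ij} = <φ_i, φ_j> and b_i = <f, φ_i>, with φ_0 = 1, φ_1 = x, φ_2 = x^2.
G =
  [2, 0, 2/3]
  [0, 2/3, 0]
  [2/3, 0, 2/5],
b = (-106/15, -12/5, -94/35).
Solving gives a_0 = -102/35, a_1 = -18/5, a_2 = -13/7, so
  g(x) = -13*x^2/7 - 18*x/5 - 102/35.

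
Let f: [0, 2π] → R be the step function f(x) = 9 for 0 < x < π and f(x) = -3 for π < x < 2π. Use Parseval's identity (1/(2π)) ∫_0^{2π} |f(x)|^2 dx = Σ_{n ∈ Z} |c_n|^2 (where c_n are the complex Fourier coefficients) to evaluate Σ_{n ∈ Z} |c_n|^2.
Σ |c_n|^2 = 45

Parseval equates the L^2 energy of f (normalised by 1/(2π)) with the ℓ^2 sum of its Fourier coefficients: (1/(2π)) ∫_0^{2π} |f|^2 = Σ |c_n|^2.
Compute the left side: (1/(2π)) [∫_0^π 9^2 dx + ∫_π^{2π} (-3)^2 dx] = (1/(2π)) · (81π + 9π) = (81 + 9)/2 = 45.
So Σ_{n ∈ Z} |c_n|^2 = 45.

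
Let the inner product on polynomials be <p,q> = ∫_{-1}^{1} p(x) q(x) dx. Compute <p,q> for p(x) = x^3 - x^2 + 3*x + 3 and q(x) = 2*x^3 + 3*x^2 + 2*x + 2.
<p,q> = 488/21

Expand the product: p(x)·q(x) = 2*x^6 + x^5 + 5*x^4 + 15*x^3 + 13*x^2 + 12*x + 6.
∫_{-1}^{1} of each monomial x^k gives [2/(k+1) if k even, 0 if k odd]. Integrating term-by-term (or equivalently evaluating the antiderivative F(x) = 2*x^7/7 + x^6/6 + x^5 + 15*x^4/4 + 13*x^3/3 + 6*x^2 + 6*x at the endpoints):
  F(1) − F(−1) = 603/28 − (-143/84) = 488/21.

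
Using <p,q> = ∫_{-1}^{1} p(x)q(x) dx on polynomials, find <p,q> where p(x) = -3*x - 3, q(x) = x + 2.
<p,q> = -14

Expand the product: p(x)·q(x) = -3*x^2 - 9*x - 6.
∫_{-1}^{1} of each monomial x^k gives [2/(k+1) if k even, 0 if k odd]. Integrating term-by-term (or equivalently evaluating the antiderivative F(x) = -x^3 - 9*x^2/2 - 6*x at the endpoints):
  F(1) − F(−1) = -23/2 − (5/2) = -14.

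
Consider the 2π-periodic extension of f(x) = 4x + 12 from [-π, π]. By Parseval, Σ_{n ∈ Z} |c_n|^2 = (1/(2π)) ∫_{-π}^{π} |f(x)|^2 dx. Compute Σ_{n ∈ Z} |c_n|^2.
Σ |c_n|^2 = 16π^2/3 + 144

Expand and integrate term by term over [-π, π]:
  ∫ (4x)^2 dx = 16·(2π^3/3); ∫ 2·4·(12)·x dx = 0 (odd integrand); ∫ 12^2 dx = 144·2π.
So (1/(2π)) ∫_{-π}^{π} (4x + 12)^2 dx = 16π^2/3 + 144 = 16π^2/3 + 144.
Parseval ⇒ Σ |c_n|^2 = 16π^2/3 + 144.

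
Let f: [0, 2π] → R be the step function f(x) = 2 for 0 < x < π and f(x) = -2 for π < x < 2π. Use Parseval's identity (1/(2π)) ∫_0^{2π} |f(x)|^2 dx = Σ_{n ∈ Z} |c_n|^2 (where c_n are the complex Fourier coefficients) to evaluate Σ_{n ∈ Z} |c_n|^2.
Σ |c_n|^2 = 4

Parseval equates the L^2 energy of f (normalised by 1/(2π)) with the ℓ^2 sum of its Fourier coefficients: (1/(2π)) ∫_0^{2π} |f|^2 = Σ |c_n|^2.
Compute the left side: (1/(2π)) [∫_0^π 2^2 dx + ∫_π^{2π} (-2)^2 dx] = (1/(2π)) · (4π + 4π) = (4 + 4)/2 = 4.
So Σ_{n ∈ Z} |c_n|^2 = 4.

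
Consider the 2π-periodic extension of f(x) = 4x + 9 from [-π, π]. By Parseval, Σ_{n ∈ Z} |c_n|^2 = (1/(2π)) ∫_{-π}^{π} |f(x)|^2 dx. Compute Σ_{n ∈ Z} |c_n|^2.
Σ |c_n|^2 = 16π^2/3 + 81

Expand and integrate term by term over [-π, π]:
  ∫ (4x)^2 dx = 16·(2π^3/3); ∫ 2·4·(9)·x dx = 0 (odd integrand); ∫ 9^2 dx = 81·2π.
So (1/(2π)) ∫_{-π}^{π} (4x + 9)^2 dx = 16π^2/3 + 81 = 16π^2/3 + 81.
Parseval ⇒ Σ |c_n|^2 = 16π^2/3 + 81.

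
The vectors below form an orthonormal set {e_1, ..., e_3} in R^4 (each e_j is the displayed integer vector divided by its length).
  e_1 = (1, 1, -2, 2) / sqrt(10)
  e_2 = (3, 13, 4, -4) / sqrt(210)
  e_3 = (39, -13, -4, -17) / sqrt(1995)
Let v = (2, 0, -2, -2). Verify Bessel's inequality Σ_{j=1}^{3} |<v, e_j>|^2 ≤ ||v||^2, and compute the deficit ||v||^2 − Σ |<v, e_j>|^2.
Σ |<v, e_j>|^2 = 148/19; ||v||^2 = 12; deficit = 80/19

Write each e_j = u_j / sqrt(<u_j, u_j>) where u_j is the displayed integer vector. Then <v, e_j> = <v, u_j> / sqrt(<u_j, u_j>), so |<v, e_j>|^2 = <v, u_j>^2 / <u_j, u_j>.
Coefficients: <v, e_1> = 2/sqrt(10), <v, e_2> = 6/sqrt(210), <v, e_3> = 120/sqrt(1995).
Square and sum: Σ |<v, e_j>|^2 = 148/19.
Compute ||v||^2 = v·v = 12.
Deficit = 12 − 148/19 = 80/19 ≥ 0, confirming Bessel's inequality. (The deficit equals ||v − Σ <v,e_j> e_j||^2, the squared distance from v to span{e_j}.)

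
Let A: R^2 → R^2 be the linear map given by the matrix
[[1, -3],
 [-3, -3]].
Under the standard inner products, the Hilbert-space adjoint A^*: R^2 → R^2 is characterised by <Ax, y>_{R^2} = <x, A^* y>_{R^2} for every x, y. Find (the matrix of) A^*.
A^* = A^T =
[[1, -3],
 [-3, -3]]

For real matrices with standard dot products, the defining identity <Ax, y> = <x, A^* y> gives (Ax)^T y = x^T (A^*) y, i.e. x^T A^T y = x^T (A^*) y. Since this holds for all x, y, we must have A^* = A^T. Therefore
A^* =
[[1, -3],
 [-3, -3]].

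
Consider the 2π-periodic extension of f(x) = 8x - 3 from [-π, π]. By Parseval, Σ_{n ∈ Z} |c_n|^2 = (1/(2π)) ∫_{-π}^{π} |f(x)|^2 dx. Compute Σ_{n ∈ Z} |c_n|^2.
Σ |c_n|^2 = 64π^2/3 + 9

Expand and integrate term by term over [-π, π]:
  ∫ (8x)^2 dx = 64·(2π^3/3); ∫ 2·8·(-3)·x dx = 0 (odd integrand); ∫ (-3)^2 dx = 9·2π.
So (1/(2π)) ∫_{-π}^{π} (8x - 3)^2 dx = 64π^2/3 + 9 = 64π^2/3 + 9.
Parseval ⇒ Σ |c_n|^2 = 64π^2/3 + 9.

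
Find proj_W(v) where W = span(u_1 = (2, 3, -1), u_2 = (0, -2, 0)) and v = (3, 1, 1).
proj_W(v) = (2, 1, -1)

Set up U = [u_1 | ... | u_2] ∈ R^(3×2). The projector onto W = col(U) is P = U (U^T U)^(-1) U^T.
Compute U^T U =
  [14, -6]
  [-6, 4],
and U^T v = (8, -2).
Solve U^T U · c = U^T v for the coefficients: c = (1, 1). The projection is proj_W(v) = U c.
Check: (v - proj_W(v)) · u_1 = 0  (should be 0).
Check: (v - proj_W(v)) · u_2 = 0  (should be 0).
Result: proj_W(v) = (2, 1, -1).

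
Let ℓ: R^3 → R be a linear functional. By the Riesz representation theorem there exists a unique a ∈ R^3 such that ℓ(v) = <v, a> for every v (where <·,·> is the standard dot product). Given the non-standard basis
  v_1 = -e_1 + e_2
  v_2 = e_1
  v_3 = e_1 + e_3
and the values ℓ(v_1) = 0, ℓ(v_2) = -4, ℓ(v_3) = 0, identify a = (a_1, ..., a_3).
a = (-4, -4, 4)

Write a = (a_1, ..., a_3) in the standard basis. For each basis vector v_i, ℓ(v_i) = <v_i, a> is a linear equation in the a_j's. Collect the n equations into a matrix system V a = ℓ, where row i of V is v_i (expressed in the standard basis). Since V is invertible (lower-triangular with 1s on the diagonal, up to permutation), solve by back-substitution:
  V =
[[-1, 1, 0],
 [1, 0, 0],
 [1, 0, 1]]
  V a = (0, -4, 0)
Solving gives a = (-4, -4, 4).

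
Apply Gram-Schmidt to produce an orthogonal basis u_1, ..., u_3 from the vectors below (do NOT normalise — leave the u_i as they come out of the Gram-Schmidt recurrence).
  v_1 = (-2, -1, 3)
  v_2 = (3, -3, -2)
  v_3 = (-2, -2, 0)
Orthogonal basis:
  u_1 = (-2, -1, 3)
  u_2 = (12/7, -51/14, -1/14)
  u_3 = (-352/227, -160/227, -288/227)

Apply the Gram-Schmidt recurrence
  u_1 = v_1
  u_i = v_i − Σ_{j<i} ((v_i · u_j) / (u_j · u_j)) · u_j.

Step by step this gives:
  u_1 = (-2, -1, 3)
  u_2 = (12/7, -51/14, -1/14)
  u_3 = (-352/227, -160/227, -288/227)

Orthogonality check:
  u_2 · u_1 = 0 (should be 0)
  u_3 · u_1 = 0 (should be 0)
  u_3 · u_2 = 0 (should be 0)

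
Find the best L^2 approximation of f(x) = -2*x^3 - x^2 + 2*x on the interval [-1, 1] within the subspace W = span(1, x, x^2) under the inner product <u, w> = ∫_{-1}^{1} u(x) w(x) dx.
g(x) = -x^2 + 4*x/5

The best approximation g ∈ W is the orthogonal projection of f onto W. Writing g = a_0 + a_1 x + a_2 x^2, the coefficients solve the normal equations G · a = b where
  G_{ij} = <φ_i, φ_j> and b_i = <f, φ_i>, with φ_0 = 1, φ_1 = x, φ_2 = x^2.
G =
  [2, 0, 2/3]
  [0, 2/3, 0]
  [2/3, 0, 2/5],
b = (-2/3, 8/15, -2/5).
Solving gives a_0 = 0, a_1 = 4/5, a_2 = -1, so
  g(x) = -x^2 + 4*x/5.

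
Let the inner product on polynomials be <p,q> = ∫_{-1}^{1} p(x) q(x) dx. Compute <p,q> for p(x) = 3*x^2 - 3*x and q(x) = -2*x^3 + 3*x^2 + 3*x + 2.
<p,q> = 4

Expand the product: p(x)·q(x) = -6*x^5 + 15*x^4 - 3*x^2 - 6*x.
∫_{-1}^{1} of each monomial x^k gives [2/(k+1) if k even, 0 if k odd]. Integrating term-by-term (or equivalently evaluating the antiderivative F(x) = -x^6 + 3*x^5 - x^3 - 3*x^2 at the endpoints):
  F(1) − F(−1) = -2 − (-6) = 4.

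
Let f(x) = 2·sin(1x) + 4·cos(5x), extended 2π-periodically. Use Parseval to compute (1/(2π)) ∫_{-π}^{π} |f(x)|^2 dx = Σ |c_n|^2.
Σ |c_n|^2 = 10

Expand |f|^2 and use orthogonality of {sin(nx), cos(mx)} on [-π, π]:
  ∫_{-π}^{π} sin(nx)^2 dx = π, ∫ cos(mx)^2 dx = π, and cross terms integrate to 0.
So ∫_{-π}^{π} f(x)^2 dx = 2^2 · π + 4^2 · π = (4 + 16)π.
Divide by 2π: (4 + 16)/2 = 10.
By Parseval, this equals Σ |c_n|^2.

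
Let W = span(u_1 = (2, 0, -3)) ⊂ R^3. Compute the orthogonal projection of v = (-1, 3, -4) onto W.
proj_W(v) = (20/13, 0, -30/13)

Set up U = [u_1 | ... | u_1] ∈ R^(3×1). The projector onto W = col(U) is P = U (U^T U)^(-1) U^T.
Compute U^T U =
  [13],
and U^T v = (10).
Solve U^T U · c = U^T v for the coefficients: c = (10/13). The projection is proj_W(v) = U c.
Check: (v - proj_W(v)) · u_1 = 0  (should be 0).
Result: proj_W(v) = (20/13, 0, -30/13).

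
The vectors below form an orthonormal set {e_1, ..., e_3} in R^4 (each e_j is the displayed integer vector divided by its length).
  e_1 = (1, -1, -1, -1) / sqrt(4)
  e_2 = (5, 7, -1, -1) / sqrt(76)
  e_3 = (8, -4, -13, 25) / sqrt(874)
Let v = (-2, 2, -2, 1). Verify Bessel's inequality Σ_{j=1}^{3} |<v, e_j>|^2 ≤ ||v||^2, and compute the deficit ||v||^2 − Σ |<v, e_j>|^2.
Σ |<v, e_j>|^2 = 157/46; ||v||^2 = 13; deficit = 441/46

Write each e_j = u_j / sqrt(<u_j, u_j>) where u_j is the displayed integer vector. Then <v, e_j> = <v, u_j> / sqrt(<u_j, u_j>), so |<v, e_j>|^2 = <v, u_j>^2 / <u_j, u_j>.
Coefficients: <v, e_1> = -3/sqrt(4), <v, e_2> = 5/sqrt(76), <v, e_3> = 27/sqrt(874).
Square and sum: Σ |<v, e_j>|^2 = 157/46.
Compute ||v||^2 = v·v = 13.
Deficit = 13 − 157/46 = 441/46 ≥ 0, confirming Bessel's inequality. (The deficit equals ||v − Σ <v,e_j> e_j||^2, the squared distance from v to span{e_j}.)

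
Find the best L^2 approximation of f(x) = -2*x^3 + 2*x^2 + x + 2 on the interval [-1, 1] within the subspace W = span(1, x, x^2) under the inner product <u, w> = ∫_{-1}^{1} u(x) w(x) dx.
g(x) = 2*x^2 - x/5 + 2

The best approximation g ∈ W is the orthogonal projection of f onto W. Writing g = a_0 + a_1 x + a_2 x^2, the coefficients solve the normal equations G · a = b where
  G_{ij} = <φ_i, φ_j> and b_i = <f, φ_i>, with φ_0 = 1, φ_1 = x, φ_2 = x^2.
G =
  [2, 0, 2/3]
  [0, 2/3, 0]
  [2/3, 0, 2/5],
b = (16/3, -2/15, 32/15).
Solving gives a_0 = 2, a_1 = -1/5, a_2 = 2, so
  g(x) = 2*x^2 - x/5 + 2.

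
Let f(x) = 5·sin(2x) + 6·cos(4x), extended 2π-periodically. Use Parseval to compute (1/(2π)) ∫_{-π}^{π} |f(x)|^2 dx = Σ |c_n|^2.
Σ |c_n|^2 = 61/2

Expand |f|^2 and use orthogonality of {sin(nx), cos(mx)} on [-π, π]:
  ∫_{-π}^{π} sin(nx)^2 dx = π, ∫ cos(mx)^2 dx = π, and cross terms integrate to 0.
So ∫_{-π}^{π} f(x)^2 dx = 5^2 · π + 6^2 · π = (25 + 36)π.
Divide by 2π: (25 + 36)/2 = 61/2.
By Parseval, this equals Σ |c_n|^2.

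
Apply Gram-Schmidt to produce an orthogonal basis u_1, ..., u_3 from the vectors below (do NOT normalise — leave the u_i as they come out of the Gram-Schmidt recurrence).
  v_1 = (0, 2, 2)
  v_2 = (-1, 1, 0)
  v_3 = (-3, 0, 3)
Orthogonal basis:
  u_1 = (0, 2, 2)
  u_2 = (-1, 1/2, -1/2)
  u_3 = (-2, -2, 2)

Apply the Gram-Schmidt recurrence
  u_1 = v_1
  u_i = v_i − Σ_{j<i} ((v_i · u_j) / (u_j · u_j)) · u_j.

Step by step this gives:
  u_1 = (0, 2, 2)
  u_2 = (-1, 1/2, -1/2)
  u_3 = (-2, -2, 2)

Orthogonality check:
  u_2 · u_1 = 0 (should be 0)
  u_3 · u_1 = 0 (should be 0)
  u_3 · u_2 = 0 (should be 0)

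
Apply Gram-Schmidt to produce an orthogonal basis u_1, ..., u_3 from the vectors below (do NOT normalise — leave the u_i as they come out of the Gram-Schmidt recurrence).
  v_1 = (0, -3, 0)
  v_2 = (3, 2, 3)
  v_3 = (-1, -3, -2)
Orthogonal basis:
  u_1 = (0, -3, 0)
  u_2 = (3, 0, 3)
  u_3 = (1/2, 0, -1/2)

Apply the Gram-Schmidt recurrence
  u_1 = v_1
  u_i = v_i − Σ_{j<i} ((v_i · u_j) / (u_j · u_j)) · u_j.

Step by step this gives:
  u_1 = (0, -3, 0)
  u_2 = (3, 0, 3)
  u_3 = (1/2, 0, -1/2)

Orthogonality check:
  u_2 · u_1 = 0 (should be 0)
  u_3 · u_1 = 0 (should be 0)
  u_3 · u_2 = 0 (should be 0)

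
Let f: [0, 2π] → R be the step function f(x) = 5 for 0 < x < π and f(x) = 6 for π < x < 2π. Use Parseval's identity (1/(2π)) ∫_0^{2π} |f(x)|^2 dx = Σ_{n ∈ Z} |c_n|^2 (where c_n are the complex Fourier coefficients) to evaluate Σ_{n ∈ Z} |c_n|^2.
Σ |c_n|^2 = 61/2

Parseval equates the L^2 energy of f (normalised by 1/(2π)) with the ℓ^2 sum of its Fourier coefficients: (1/(2π)) ∫_0^{2π} |f|^2 = Σ |c_n|^2.
Compute the left side: (1/(2π)) [∫_0^π 5^2 dx + ∫_π^{2π} 6^2 dx] = (1/(2π)) · (25π + 36π) = (25 + 36)/2 = 61/2.
So Σ_{n ∈ Z} |c_n|^2 = 61/2.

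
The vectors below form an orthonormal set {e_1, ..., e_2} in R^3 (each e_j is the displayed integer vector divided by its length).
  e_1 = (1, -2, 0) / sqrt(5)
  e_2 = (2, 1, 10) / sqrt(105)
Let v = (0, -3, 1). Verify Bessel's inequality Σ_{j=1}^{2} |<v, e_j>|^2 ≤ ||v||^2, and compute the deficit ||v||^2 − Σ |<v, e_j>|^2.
Σ |<v, e_j>|^2 = 23/3; ||v||^2 = 10; deficit = 7/3

Write each e_j = u_j / sqrt(<u_j, u_j>) where u_j is the displayed integer vector. Then <v, e_j> = <v, u_j> / sqrt(<u_j, u_j>), so |<v, e_j>|^2 = <v, u_j>^2 / <u_j, u_j>.
Coefficients: <v, e_1> = 6/sqrt(5), <v, e_2> = 7/sqrt(105).
Square and sum: Σ |<v, e_j>|^2 = 23/3.
Compute ||v||^2 = v·v = 10.
Deficit = 10 − 23/3 = 7/3 ≥ 0, confirming Bessel's inequality. (The deficit equals ||v − Σ <v,e_j> e_j||^2, the squared distance from v to span{e_j}.)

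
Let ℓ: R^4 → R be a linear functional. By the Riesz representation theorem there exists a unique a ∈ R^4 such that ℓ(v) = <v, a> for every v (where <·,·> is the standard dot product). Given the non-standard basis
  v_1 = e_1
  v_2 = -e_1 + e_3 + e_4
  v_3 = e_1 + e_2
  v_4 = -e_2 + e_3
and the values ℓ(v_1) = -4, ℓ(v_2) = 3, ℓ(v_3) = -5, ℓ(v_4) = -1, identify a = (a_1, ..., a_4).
a = (-4, -1, -2, 1)

Write a = (a_1, ..., a_4) in the standard basis. For each basis vector v_i, ℓ(v_i) = <v_i, a> is a linear equation in the a_j's. Collect the n equations into a matrix system V a = ℓ, where row i of V is v_i (expressed in the standard basis). Since V is invertible (lower-triangular with 1s on the diagonal, up to permutation), solve by back-substitution:
  V =
[[1, 0, 0, 0],
 [-1, 0, 1, 1],
 [1, 1, 0, 0],
 [0, -1, 1, 0]]
  V a = (-4, 3, -5, -1)
Solving gives a = (-4, -1, -2, 1).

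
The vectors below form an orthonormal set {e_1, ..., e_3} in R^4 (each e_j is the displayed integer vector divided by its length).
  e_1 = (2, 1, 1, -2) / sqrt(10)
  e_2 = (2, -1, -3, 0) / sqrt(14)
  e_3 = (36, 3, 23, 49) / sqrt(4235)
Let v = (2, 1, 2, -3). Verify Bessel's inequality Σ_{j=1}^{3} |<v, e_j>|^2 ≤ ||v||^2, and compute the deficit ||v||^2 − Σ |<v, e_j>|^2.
Σ |<v, e_j>|^2 = 2142/121; ||v||^2 = 18; deficit = 36/121

Write each e_j = u_j / sqrt(<u_j, u_j>) where u_j is the displayed integer vector. Then <v, e_j> = <v, u_j> / sqrt(<u_j, u_j>), so |<v, e_j>|^2 = <v, u_j>^2 / <u_j, u_j>.
Coefficients: <v, e_1> = 13/sqrt(10), <v, e_2> = -3/sqrt(14), <v, e_3> = -26/sqrt(4235).
Square and sum: Σ |<v, e_j>|^2 = 2142/121.
Compute ||v||^2 = v·v = 18.
Deficit = 18 − 2142/121 = 36/121 ≥ 0, confirming Bessel's inequality. (The deficit equals ||v − Σ <v,e_j> e_j||^2, the squared distance from v to span{e_j}.)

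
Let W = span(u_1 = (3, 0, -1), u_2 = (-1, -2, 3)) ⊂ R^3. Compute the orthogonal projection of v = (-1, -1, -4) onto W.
proj_W(v) = (-9/26, 21/13, -53/26)

Set up U = [u_1 | ... | u_2] ∈ R^(3×2). The projector onto W = col(U) is P = U (U^T U)^(-1) U^T.
Compute U^T U =
  [10, -6]
  [-6, 14],
and U^T v = (1, -9).
Solve U^T U · c = U^T v for the coefficients: c = (-5/13, -21/26). The projection is proj_W(v) = U c.
Check: (v - proj_W(v)) · u_1 = 0  (should be 0).
Check: (v - proj_W(v)) · u_2 = 0  (should be 0).
Result: proj_W(v) = (-9/26, 21/13, -53/26).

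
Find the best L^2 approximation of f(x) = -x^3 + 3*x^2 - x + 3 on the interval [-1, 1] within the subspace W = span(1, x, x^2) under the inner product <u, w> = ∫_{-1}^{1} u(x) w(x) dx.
g(x) = 3*x^2 - 8*x/5 + 3

The best approximation g ∈ W is the orthogonal projection of f onto W. Writing g = a_0 + a_1 x + a_2 x^2, the coefficients solve the normal equations G · a = b where
  G_{ij} = <φ_i, φ_j> and b_i = <f, φ_i>, with φ_0 = 1, φ_1 = x, φ_2 = x^2.
G =
  [2, 0, 2/3]
  [0, 2/3, 0]
  [2/3, 0, 2/5],
b = (8, -16/15, 16/5).
Solving gives a_0 = 3, a_1 = -8/5, a_2 = 3, so
  g(x) = 3*x^2 - 8*x/5 + 3.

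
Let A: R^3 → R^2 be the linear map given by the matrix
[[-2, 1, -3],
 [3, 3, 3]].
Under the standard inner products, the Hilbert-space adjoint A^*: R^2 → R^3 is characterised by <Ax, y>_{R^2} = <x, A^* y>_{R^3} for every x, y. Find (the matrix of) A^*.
A^* = A^T =
[[-2, 3],
 [1, 3],
 [-3, 3]]

For real matrices with standard dot products, the defining identity <Ax, y> = <x, A^* y> gives (Ax)^T y = x^T (A^*) y, i.e. x^T A^T y = x^T (A^*) y. Since this holds for all x, y, we must have A^* = A^T. Therefore
A^* =
[[-2, 3],
 [1, 3],
 [-3, 3]].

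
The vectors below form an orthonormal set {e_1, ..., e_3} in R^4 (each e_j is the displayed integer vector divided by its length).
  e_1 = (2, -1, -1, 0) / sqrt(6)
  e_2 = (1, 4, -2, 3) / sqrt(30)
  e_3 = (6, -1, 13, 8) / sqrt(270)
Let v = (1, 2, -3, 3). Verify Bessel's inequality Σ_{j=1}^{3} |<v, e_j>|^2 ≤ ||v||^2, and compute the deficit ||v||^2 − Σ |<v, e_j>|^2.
Σ |<v, e_j>|^2 = 571/27; ||v||^2 = 23; deficit = 50/27

Write each e_j = u_j / sqrt(<u_j, u_j>) where u_j is the displayed integer vector. Then <v, e_j> = <v, u_j> / sqrt(<u_j, u_j>), so |<v, e_j>|^2 = <v, u_j>^2 / <u_j, u_j>.
Coefficients: <v, e_1> = 3/sqrt(6), <v, e_2> = 24/sqrt(30), <v, e_3> = -11/sqrt(270).
Square and sum: Σ |<v, e_j>|^2 = 571/27.
Compute ||v||^2 = v·v = 23.
Deficit = 23 − 571/27 = 50/27 ≥ 0, confirming Bessel's inequality. (The deficit equals ||v − Σ <v,e_j> e_j||^2, the squared distance from v to span{e_j}.)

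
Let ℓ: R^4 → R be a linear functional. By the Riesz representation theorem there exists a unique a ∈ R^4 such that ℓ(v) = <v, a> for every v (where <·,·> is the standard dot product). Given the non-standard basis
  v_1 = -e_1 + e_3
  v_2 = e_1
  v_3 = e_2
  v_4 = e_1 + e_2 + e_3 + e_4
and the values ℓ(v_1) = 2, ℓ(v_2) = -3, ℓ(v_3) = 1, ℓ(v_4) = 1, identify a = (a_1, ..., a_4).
a = (-3, 1, -1, 4)

Write a = (a_1, ..., a_4) in the standard basis. For each basis vector v_i, ℓ(v_i) = <v_i, a> is a linear equation in the a_j's. Collect the n equations into a matrix system V a = ℓ, where row i of V is v_i (expressed in the standard basis). Since V is invertible (lower-triangular with 1s on the diagonal, up to permutation), solve by back-substitution:
  V =
[[-1, 0, 1, 0],
 [1, 0, 0, 0],
 [0, 1, 0, 0],
 [1, 1, 1, 1]]
  V a = (2, -3, 1, 1)
Solving gives a = (-3, 1, -1, 4).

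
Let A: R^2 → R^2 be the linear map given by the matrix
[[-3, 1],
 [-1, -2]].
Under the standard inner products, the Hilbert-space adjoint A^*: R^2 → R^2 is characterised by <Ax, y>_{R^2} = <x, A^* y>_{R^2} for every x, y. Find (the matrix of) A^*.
A^* = A^T =
[[-3, -1],
 [1, -2]]

For real matrices with standard dot products, the defining identity <Ax, y> = <x, A^* y> gives (Ax)^T y = x^T (A^*) y, i.e. x^T A^T y = x^T (A^*) y. Since this holds for all x, y, we must have A^* = A^T. Therefore
A^* =
[[-3, -1],
 [1, -2]].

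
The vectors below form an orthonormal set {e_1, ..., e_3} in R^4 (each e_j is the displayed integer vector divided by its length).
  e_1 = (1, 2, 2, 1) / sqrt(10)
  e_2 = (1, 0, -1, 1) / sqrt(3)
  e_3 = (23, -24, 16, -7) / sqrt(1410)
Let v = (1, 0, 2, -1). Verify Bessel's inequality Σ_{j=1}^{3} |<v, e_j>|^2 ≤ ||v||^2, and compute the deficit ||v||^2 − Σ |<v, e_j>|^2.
Σ |<v, e_j>|^2 = 266/47; ||v||^2 = 6; deficit = 16/47

Write each e_j = u_j / sqrt(<u_j, u_j>) where u_j is the displayed integer vector. Then <v, e_j> = <v, u_j> / sqrt(<u_j, u_j>), so |<v, e_j>|^2 = <v, u_j>^2 / <u_j, u_j>.
Coefficients: <v, e_1> = 4/sqrt(10), <v, e_2> = -2/sqrt(3), <v, e_3> = 62/sqrt(1410).
Square and sum: Σ |<v, e_j>|^2 = 266/47.
Compute ||v||^2 = v·v = 6.
Deficit = 6 − 266/47 = 16/47 ≥ 0, confirming Bessel's inequality. (The deficit equals ||v − Σ <v,e_j> e_j||^2, the squared distance from v to span{e_j}.)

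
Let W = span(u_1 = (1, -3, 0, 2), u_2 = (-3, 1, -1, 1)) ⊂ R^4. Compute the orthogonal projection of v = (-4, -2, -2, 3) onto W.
proj_W(v) = (-15/4, -113/76, -121/76, 277/76)

Set up U = [u_1 | ... | u_2] ∈ R^(4×2). The projector onto W = col(U) is P = U (U^T U)^(-1) U^T.
Compute U^T U =
  [14, -4]
  [-4, 12],
and U^T v = (8, 15).
Solve U^T U · c = U^T v for the coefficients: c = (39/38, 121/76). The projection is proj_W(v) = U c.
Check: (v - proj_W(v)) · u_1 = 0  (should be 0).
Check: (v - proj_W(v)) · u_2 = 0  (should be 0).
Result: proj_W(v) = (-15/4, -113/76, -121/76, 277/76).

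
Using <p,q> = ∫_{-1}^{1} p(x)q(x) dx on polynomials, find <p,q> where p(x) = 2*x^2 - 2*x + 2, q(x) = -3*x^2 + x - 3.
<p,q> = -356/15

Expand the product: p(x)·q(x) = -6*x^4 + 8*x^3 - 14*x^2 + 8*x - 6.
∫_{-1}^{1} of each monomial x^k gives [2/(k+1) if k even, 0 if k odd]. Integrating term-by-term (or equivalently evaluating the antiderivative F(x) = -6*x^5/5 + 2*x^4 - 14*x^3/3 + 4*x^2 - 6*x at the endpoints):
  F(1) − F(−1) = -88/15 − (268/15) = -356/15.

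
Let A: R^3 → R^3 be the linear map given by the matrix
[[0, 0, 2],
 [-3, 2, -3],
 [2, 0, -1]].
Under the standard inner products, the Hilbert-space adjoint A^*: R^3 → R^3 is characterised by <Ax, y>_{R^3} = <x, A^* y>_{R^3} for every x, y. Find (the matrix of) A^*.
A^* = A^T =
[[0, -3, 2],
 [0, 2, 0],
 [2, -3, -1]]

For real matrices with standard dot products, the defining identity <Ax, y> = <x, A^* y> gives (Ax)^T y = x^T (A^*) y, i.e. x^T A^T y = x^T (A^*) y. Since this holds for all x, y, we must have A^* = A^T. Therefore
A^* =
[[0, -3, 2],
 [0, 2, 0],
 [2, -3, -1]].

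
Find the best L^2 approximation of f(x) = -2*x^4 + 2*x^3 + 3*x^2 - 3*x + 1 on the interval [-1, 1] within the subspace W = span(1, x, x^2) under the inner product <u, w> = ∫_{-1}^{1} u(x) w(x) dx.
g(x) = 9*x^2/7 - 9*x/5 + 41/35

The best approximation g ∈ W is the orthogonal projection of f onto W. Writing g = a_0 + a_1 x + a_2 x^2, the coefficients solve the normal equations G · a = b where
  G_{ij} = <φ_i, φ_j> and b_i = <f, φ_i>, with φ_0 = 1, φ_1 = x, φ_2 = x^2.
G =
  [2, 0, 2/3]
  [0, 2/3, 0]
  [2/3, 0, 2/5],
b = (16/5, -6/5, 136/105).
Solving gives a_0 = 41/35, a_1 = -9/5, a_2 = 9/7, so
  g(x) = 9*x^2/7 - 9*x/5 + 41/35.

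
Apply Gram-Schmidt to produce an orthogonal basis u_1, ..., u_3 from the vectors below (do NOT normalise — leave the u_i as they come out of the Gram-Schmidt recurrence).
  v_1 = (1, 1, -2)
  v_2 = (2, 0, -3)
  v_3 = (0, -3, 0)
Orthogonal basis:
  u_1 = (1, 1, -2)
  u_2 = (2/3, -4/3, -1/3)
  u_3 = (-9/14, -3/14, -3/7)

Apply the Gram-Schmidt recurrence
  u_1 = v_1
  u_i = v_i − Σ_{j<i} ((v_i · u_j) / (u_j · u_j)) · u_j.

Step by step this gives:
  u_1 = (1, 1, -2)
  u_2 = (2/3, -4/3, -1/3)
  u_3 = (-9/14, -3/14, -3/7)

Orthogonality check:
  u_2 · u_1 = 0 (should be 0)
  u_3 · u_1 = 0 (should be 0)
  u_3 · u_2 = 0 (should be 0)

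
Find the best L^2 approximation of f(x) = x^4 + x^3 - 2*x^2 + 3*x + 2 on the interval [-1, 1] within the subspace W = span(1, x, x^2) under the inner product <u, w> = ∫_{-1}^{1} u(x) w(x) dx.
g(x) = -8*x^2/7 + 18*x/5 + 67/35

The best approximation g ∈ W is the orthogonal projection of f onto W. Writing g = a_0 + a_1 x + a_2 x^2, the coefficients solve the normal equations G · a = b where
  G_{ij} = <φ_i, φ_j> and b_i = <f, φ_i>, with φ_0 = 1, φ_1 = x, φ_2 = x^2.
G =
  [2, 0, 2/3]
  [0, 2/3, 0]
  [2/3, 0, 2/5],
b = (46/15, 12/5, 86/105).
Solving gives a_0 = 67/35, a_1 = 18/5, a_2 = -8/7, so
  g(x) = -8*x^2/7 + 18*x/5 + 67/35.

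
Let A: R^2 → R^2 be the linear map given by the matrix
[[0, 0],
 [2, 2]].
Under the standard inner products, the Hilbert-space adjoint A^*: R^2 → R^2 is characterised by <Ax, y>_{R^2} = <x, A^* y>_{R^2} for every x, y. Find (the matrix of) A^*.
A^* = A^T =
[[0, 2],
 [0, 2]]

For real matrices with standard dot products, the defining identity <Ax, y> = <x, A^* y> gives (Ax)^T y = x^T (A^*) y, i.e. x^T A^T y = x^T (A^*) y. Since this holds for all x, y, we must have A^* = A^T. Therefore
A^* =
[[0, 2],
 [0, 2]].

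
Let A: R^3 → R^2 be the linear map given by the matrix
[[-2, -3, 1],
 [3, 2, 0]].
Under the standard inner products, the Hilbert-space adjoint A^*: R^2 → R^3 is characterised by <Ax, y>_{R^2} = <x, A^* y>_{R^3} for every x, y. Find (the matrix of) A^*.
A^* = A^T =
[[-2, 3],
 [-3, 2],
 [1, 0]]

For real matrices with standard dot products, the defining identity <Ax, y> = <x, A^* y> gives (Ax)^T y = x^T (A^*) y, i.e. x^T A^T y = x^T (A^*) y. Since this holds for all x, y, we must have A^* = A^T. Therefore
A^* =
[[-2, 3],
 [-3, 2],
 [1, 0]].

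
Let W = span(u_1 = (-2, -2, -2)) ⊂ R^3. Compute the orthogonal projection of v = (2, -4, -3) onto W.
proj_W(v) = (-5/3, -5/3, -5/3)

Set up U = [u_1 | ... | u_1] ∈ R^(3×1). The projector onto W = col(U) is P = U (U^T U)^(-1) U^T.
Compute U^T U =
  [12],
and U^T v = (10).
Solve U^T U · c = U^T v for the coefficients: c = (5/6). The projection is proj_W(v) = U c.
Check: (v - proj_W(v)) · u_1 = 0  (should be 0).
Result: proj_W(v) = (-5/3, -5/3, -5/3).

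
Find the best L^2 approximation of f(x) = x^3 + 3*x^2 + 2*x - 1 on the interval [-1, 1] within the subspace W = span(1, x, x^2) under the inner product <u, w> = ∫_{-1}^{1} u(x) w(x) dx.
g(x) = 3*x^2 + 13*x/5 - 1

The best approximation g ∈ W is the orthogonal projection of f onto W. Writing g = a_0 + a_1 x + a_2 x^2, the coefficients solve the normal equations G · a = b where
  G_{ij} = <φ_i, φ_j> and b_i = <f, φ_i>, with φ_0 = 1, φ_1 = x, φ_2 = x^2.
G =
  [2, 0, 2/3]
  [0, 2/3, 0]
  [2/3, 0, 2/5],
b = (0, 26/15, 8/15).
Solving gives a_0 = -1, a_1 = 13/5, a_2 = 3, so
  g(x) = 3*x^2 + 13*x/5 - 1.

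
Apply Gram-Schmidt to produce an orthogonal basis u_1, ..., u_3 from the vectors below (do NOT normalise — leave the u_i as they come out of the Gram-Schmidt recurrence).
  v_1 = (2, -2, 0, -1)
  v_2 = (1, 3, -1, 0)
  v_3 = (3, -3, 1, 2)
Orthogonal basis:
  u_1 = (2, -2, 0, -1)
  u_2 = (17/9, 19/9, -1, -4/9)
  u_3 = (108/83, -16/83, 60/83, 248/83)

Apply the Gram-Schmidt recurrence
  u_1 = v_1
  u_i = v_i − Σ_{j<i} ((v_i · u_j) / (u_j · u_j)) · u_j.

Step by step this gives:
  u_1 = (2, -2, 0, -1)
  u_2 = (17/9, 19/9, -1, -4/9)
  u_3 = (108/83, -16/83, 60/83, 248/83)

Orthogonality check:
  u_2 · u_1 = 0 (should be 0)
  u_3 · u_1 = 0 (should be 0)
  u_3 · u_2 = 0 (should be 0)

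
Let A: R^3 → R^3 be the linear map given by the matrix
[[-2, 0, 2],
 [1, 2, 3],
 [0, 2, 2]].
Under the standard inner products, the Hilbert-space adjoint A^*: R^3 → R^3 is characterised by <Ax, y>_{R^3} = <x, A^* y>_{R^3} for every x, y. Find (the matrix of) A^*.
A^* = A^T =
[[-2, 1, 0],
 [0, 2, 2],
 [2, 3, 2]]

For real matrices with standard dot products, the defining identity <Ax, y> = <x, A^* y> gives (Ax)^T y = x^T (A^*) y, i.e. x^T A^T y = x^T (A^*) y. Since this holds for all x, y, we must have A^* = A^T. Therefore
A^* =
[[-2, 1, 0],
 [0, 2, 2],
 [2, 3, 2]].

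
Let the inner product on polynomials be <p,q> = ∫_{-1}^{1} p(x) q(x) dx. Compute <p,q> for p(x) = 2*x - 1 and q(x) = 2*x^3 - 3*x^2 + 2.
<p,q> = -2/5

Expand the product: p(x)·q(x) = 4*x^4 - 8*x^3 + 3*x^2 + 4*x - 2.
∫_{-1}^{1} of each monomial x^k gives [2/(k+1) if k even, 0 if k odd]. Integrating term-by-term (or equivalently evaluating the antiderivative F(x) = 4*x^5/5 - 2*x^4 + x^3 + 2*x^2 - 2*x at the endpoints):
  F(1) − F(−1) = -1/5 − (1/5) = -2/5.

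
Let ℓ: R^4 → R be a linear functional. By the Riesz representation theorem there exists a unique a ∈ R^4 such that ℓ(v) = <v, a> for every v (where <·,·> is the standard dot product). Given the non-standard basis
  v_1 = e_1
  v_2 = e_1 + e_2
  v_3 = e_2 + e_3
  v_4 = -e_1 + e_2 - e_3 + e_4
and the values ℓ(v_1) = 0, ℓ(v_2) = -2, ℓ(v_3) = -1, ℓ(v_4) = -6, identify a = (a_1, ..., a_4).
a = (0, -2, 1, -3)

Write a = (a_1, ..., a_4) in the standard basis. For each basis vector v_i, ℓ(v_i) = <v_i, a> is a linear equation in the a_j's. Collect the n equations into a matrix system V a = ℓ, where row i of V is v_i (expressed in the standard basis). Since V is invertible (lower-triangular with 1s on the diagonal, up to permutation), solve by back-substitution:
  V =
[[1, 0, 0, 0],
 [1, 1, 0, 0],
 [0, 1, 1, 0],
 [-1, 1, -1, 1]]
  V a = (0, -2, -1, -6)
Solving gives a = (0, -2, 1, -3).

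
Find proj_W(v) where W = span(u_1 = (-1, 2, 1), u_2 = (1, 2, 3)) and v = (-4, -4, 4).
proj_W(v) = (0, 0, 0)

Set up U = [u_1 | ... | u_2] ∈ R^(3×2). The projector onto W = col(U) is P = U (U^T U)^(-1) U^T.
Compute U^T U =
  [6, 6]
  [6, 14],
and U^T v = (0, 0).
Solve U^T U · c = U^T v for the coefficients: c = (0, 0). The projection is proj_W(v) = U c.
Check: (v - proj_W(v)) · u_1 = 0  (should be 0).
Check: (v - proj_W(v)) · u_2 = 0  (should be 0).
Result: proj_W(v) = (0, 0, 0).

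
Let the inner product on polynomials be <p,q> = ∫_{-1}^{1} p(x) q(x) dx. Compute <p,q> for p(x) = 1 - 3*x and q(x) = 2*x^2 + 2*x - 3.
<p,q> = -26/3

Expand the product: p(x)·q(x) = -6*x^3 - 4*x^2 + 11*x - 3.
∫_{-1}^{1} of each monomial x^k gives [2/(k+1) if k even, 0 if k odd]. Integrating term-by-term (or equivalently evaluating the antiderivative F(x) = -3*x^4/2 - 4*x^3/3 + 11*x^2/2 - 3*x at the endpoints):
  F(1) − F(−1) = -1/3 − (25/3) = -26/3.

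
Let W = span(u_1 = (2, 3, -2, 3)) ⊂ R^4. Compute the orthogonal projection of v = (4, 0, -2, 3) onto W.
proj_W(v) = (21/13, 63/26, -21/13, 63/26)

Set up U = [u_1 | ... | u_1] ∈ R^(4×1). The projector onto W = col(U) is P = U (U^T U)^(-1) U^T.
Compute U^T U =
  [26],
and U^T v = (21).
Solve U^T U · c = U^T v for the coefficients: c = (21/26). The projection is proj_W(v) = U c.
Check: (v - proj_W(v)) · u_1 = 0  (should be 0).
Result: proj_W(v) = (21/13, 63/26, -21/13, 63/26).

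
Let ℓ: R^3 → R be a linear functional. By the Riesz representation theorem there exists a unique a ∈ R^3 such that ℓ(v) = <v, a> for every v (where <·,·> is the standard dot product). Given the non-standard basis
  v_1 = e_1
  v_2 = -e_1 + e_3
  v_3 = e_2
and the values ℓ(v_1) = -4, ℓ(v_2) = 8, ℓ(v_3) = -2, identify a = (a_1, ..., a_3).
a = (-4, -2, 4)

Write a = (a_1, ..., a_3) in the standard basis. For each basis vector v_i, ℓ(v_i) = <v_i, a> is a linear equation in the a_j's. Collect the n equations into a matrix system V a = ℓ, where row i of V is v_i (expressed in the standard basis). Since V is invertible (lower-triangular with 1s on the diagonal, up to permutation), solve by back-substitution:
  V =
[[1, 0, 0],
 [-1, 0, 1],
 [0, 1, 0]]
  V a = (-4, 8, -2)
Solving gives a = (-4, -2, 4).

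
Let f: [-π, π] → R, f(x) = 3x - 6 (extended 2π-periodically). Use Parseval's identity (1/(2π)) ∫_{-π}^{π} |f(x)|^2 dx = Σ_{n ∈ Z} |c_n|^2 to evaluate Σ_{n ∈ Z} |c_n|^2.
Σ |c_n|^2 = 3π^2 + 36

Expand and integrate term by term over [-π, π]:
  ∫ (3x)^2 dx = 9·(2π^3/3); ∫ 2·3·(-6)·x dx = 0 (odd integrand); ∫ (-6)^2 dx = 36·2π.
So (1/(2π)) ∫_{-π}^{π} (3x - 6)^2 dx = 9π^2/3 + 36 = 3π^2 + 36.
Parseval ⇒ Σ |c_n|^2 = 3π^2 + 36.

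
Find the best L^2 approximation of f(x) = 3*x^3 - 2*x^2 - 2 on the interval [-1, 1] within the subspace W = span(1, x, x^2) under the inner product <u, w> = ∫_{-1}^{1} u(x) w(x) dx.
g(x) = -2*x^2 + 9*x/5 - 2

The best approximation g ∈ W is the orthogonal projection of f onto W. Writing g = a_0 + a_1 x + a_2 x^2, the coefficients solve the normal equations G · a = b where
  G_{ij} = <φ_i, φ_j> and b_i = <f, φ_i>, with φ_0 = 1, φ_1 = x, φ_2 = x^2.
G =
  [2, 0, 2/3]
  [0, 2/3, 0]
  [2/3, 0, 2/5],
b = (-16/3, 6/5, -32/15).
Solving gives a_0 = -2, a_1 = 9/5, a_2 = -2, so
  g(x) = -2*x^2 + 9*x/5 - 2.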